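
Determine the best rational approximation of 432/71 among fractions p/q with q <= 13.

73/12

Expand x = 432/71 as a continued fraction with the Euclidean algorithm:
  432 = 6*71 + 6, so a_0 = 6.
  71 = 11*6 + 5, so a_1 = 11.
  6 = 1*5 + 1, so a_2 = 1.
  5 = 5*1 + 0, so a_3 = 5.
so x = [6; 11, 1, 5].
Convergents (p_i = a_i*p_{i-1} + p_{i-2}, q_i = a_i*q_{i-1} + q_{i-2} with p_{-2}=0, p_{-1}=1, q_{-2}=1, q_{-1}=0), until the denominator exceeds 13:
  i=0: a_0=6, p_0 = 6*1 + 0 = 6, q_0 = 6*0 + 1 = 1.
  i=1: a_1=11, p_1 = 11*6 + 1 = 67, q_1 = 11*1 + 0 = 11.
  i=2: a_2=1, p_2 = 1*67 + 6 = 73, q_2 = 1*11 + 1 = 12.
  i=3: a_3=5, p_3 = 5*73 + 67 = 432, q_3 = 5*12 + 11 = 71.
q_3 = 71 > 13, so the last convergent with denominator <= 13 is p_2/q_2 = 73/12.
The closest fraction with denominator <= 13 is either p_2/q_2 or the intermediate fraction (k*p_2 + p_1)/(k*q_2 + q_1) with the largest k >= 1 whose denominator stays <= 13; these approach x as k grows, and every other convergent or intermediate fraction in range is farther away.
Largest k: floor((13 - q_1)/q_2) = floor((13 - 11)/12) = 0.
Since k = 0, no intermediate fraction beyond p_2/q_2 has denominator <= 13, so the convergent 73/12 is the closest (its error is |432*12 - 73*71|/(71*12) = 1/852).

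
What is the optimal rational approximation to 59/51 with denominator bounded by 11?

7/6

Expand x = 59/51 as a continued fraction with the Euclidean algorithm:
  59 = 1*51 + 8, so a_0 = 1.
  51 = 6*8 + 3, so a_1 = 6.
  8 = 2*3 + 2, so a_2 = 2.
  3 = 1*2 + 1, so a_3 = 1.
  2 = 2*1 + 0, so a_4 = 2.
so x = [1; 6, 2, 1, 2].
Convergents (p_i = a_i*p_{i-1} + p_{i-2}, q_i = a_i*q_{i-1} + q_{i-2} with p_{-2}=0, p_{-1}=1, q_{-2}=1, q_{-1}=0), until the denominator exceeds 11:
  i=0: a_0=1, p_0 = 1*1 + 0 = 1, q_0 = 1*0 + 1 = 1.
  i=1: a_1=6, p_1 = 6*1 + 1 = 7, q_1 = 6*1 + 0 = 6.
  i=2: a_2=2, p_2 = 2*7 + 1 = 15, q_2 = 2*6 + 1 = 13.
q_2 = 13 > 11, so the last convergent with denominator <= 11 is p_1/q_1 = 7/6.
The closest fraction with denominator <= 11 is either p_1/q_1 or the intermediate fraction (k*p_1 + p_0)/(k*q_1 + q_0) with the largest k >= 1 whose denominator stays <= 11; these approach x as k grows, and every other convergent or intermediate fraction in range is farther away.
Largest k: floor((11 - q_0)/q_1) = floor((11 - 1)/6) = 1.
That gives (1*7 + 1)/(1*6 + 1) = 8/7.
Compare the errors: |x - 7/6| = |59*6 - 7*51|/(51*6) = 3/306, and |x - 8/7| = |59*7 - 8*51|/(51*7) = 5/357.
Cross-multiplying, 3*357 = 1071 < 1530 = 5*306, so 3/306 is smaller: the convergent 7/6 is closer to x than 8/7.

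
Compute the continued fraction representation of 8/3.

Run the Euclidean algorithm on 8 and 3; the successive quotients are the partial quotients a_0, a_1, ... (each step inverts the fractional part left over by the previous one):
  8 = 2*3 + 2, so a_0 = 2.
  3 = 1*2 + 1, so a_1 = 1.
  2 = 2*1 + 0, so a_2 = 2.
The remainder reaches 0 after 3 divisions, so the expansion has 3 partial quotients, read off in order.

[2; 1, 2]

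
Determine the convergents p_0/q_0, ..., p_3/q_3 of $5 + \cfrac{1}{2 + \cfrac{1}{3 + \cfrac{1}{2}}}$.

5/1, 11/2, 38/7, 87/16

Using the convergent recurrence p_i = a_i*p_{i-1} + p_{i-2}, q_i = a_i*q_{i-1} + q_{i-2} with p_{-2}=0, p_{-1}=1, q_{-2}=1, q_{-1}=0:
  i=0: a_0=5, p_0 = 5*1 + 0 = 5, q_0 = 5*0 + 1 = 1.
  i=1: a_1=2, p_1 = 2*5 + 1 = 11, q_1 = 2*1 + 0 = 2.
  i=2: a_2=3, p_2 = 3*11 + 5 = 38, q_2 = 3*2 + 1 = 7.
  i=3: a_3=2, p_3 = 2*38 + 11 = 87, q_3 = 2*7 + 2 = 16.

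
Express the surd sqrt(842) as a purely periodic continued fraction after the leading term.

[29; (58)]

Write x_i = (sqrt(842) + m_i)/d_i with (m_0, d_0) = (0, 1). a_0 = floor(sqrt(842)) = 29, since 29^2 = 841 <= 842 < 900 = 30^2.
Iterate m_{i+1} = d_i*a_i - m_i, d_{i+1} = (842 - m_{i+1}^2)/d_i, a_{i+1} = floor((a_0 + m_{i+1})/d_{i+1}):
  m_1 = 1*29 - 0 = 29, d_1 = (842 - 29^2)/1 = 1/1 = 1, a_1 = floor((29 + 29)/1) = 58.
  m_2 = 1*58 - 29 = 29, d_2 = (842 - 29^2)/1 = 1/1 = 1: (m_2, d_2) = (m_1, d_1) = (29, 1), so from here the quotient a_1 repeats; the period length is 1.
Hence the expansion of sqrt(842) is a_0 = 29 followed by the repeating block 58 (period 1).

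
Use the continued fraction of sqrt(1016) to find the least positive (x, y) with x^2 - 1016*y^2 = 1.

First expand sqrt(1016) as a continued fraction. With x_i = (sqrt(1016) + m_i)/d_i and (m_0, d_0) = (0, 1): a_0 = floor(sqrt(1016)) = 31, since 31^2 = 961 <= 1016 < 1024 = 32^2.
Iterate m_{i+1} = d_i*a_i - m_i, d_{i+1} = (1016 - m_{i+1}^2)/d_i, a_{i+1} = floor((a_0 + m_{i+1})/d_{i+1}):
  m_1 = 1*31 - 0 = 31, d_1 = (1016 - 31^2)/1 = 55/1 = 55, a_1 = floor((31 + 31)/55) = 1.
  m_2 = 55*1 - 31 = 24, d_2 = (1016 - 24^2)/55 = 440/55 = 8, a_2 = floor((31 + 24)/8) = 6.
  m_3 = 8*6 - 24 = 24, d_3 = (1016 - 24^2)/8 = 440/8 = 55, a_3 = floor((31 + 24)/55) = 1.
  m_4 = 55*1 - 24 = 31, d_4 = (1016 - 31^2)/55 = 55/55 = 1, a_4 = floor((31 + 31)/1) = 62.
  m_5 = 1*62 - 31 = 31, d_5 = (1016 - 31^2)/1 = 55/1 = 55: (m_5, d_5) = (m_1, d_1) = (31, 55), so from here the quotients repeat a_1, ..., a_4; the period length is 4.
So sqrt(1016) = [31; (1, 6, 1, 62)] with period length k = 4.
k is even, so the fundamental solution of x^2 - 1016y^2 = 1 is (p_{k-1}, q_{k-1}) = (p_3, q_3); compute convergents through index 3.
Convergents (p_i = a_i*p_{i-1} + p_{i-2}, q_i = a_i*q_{i-1} + q_{i-2} with p_{-2}=0, p_{-1}=1, q_{-2}=1, q_{-1}=0):
  i=0: a_0=31, p_0 = 31*1 + 0 = 31, q_0 = 31*0 + 1 = 1.
  i=1: a_1=1, p_1 = 1*31 + 1 = 32, q_1 = 1*1 + 0 = 1.
  i=2: a_2=6, p_2 = 6*32 + 31 = 223, q_2 = 6*1 + 1 = 7.
  i=3: a_3=1, p_3 = 1*223 + 32 = 255, q_3 = 1*7 + 1 = 8.
Check: 255^2 - 1016*8^2 = 65025 - 65024 = 1, so (x, y) = (255, 8) solves the equation, and by the theorem it is the least positive solution.

(x, y) = (255, 8)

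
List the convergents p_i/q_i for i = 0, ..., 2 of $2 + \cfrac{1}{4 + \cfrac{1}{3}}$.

Using the convergent recurrence p_i = a_i*p_{i-1} + p_{i-2}, q_i = a_i*q_{i-1} + q_{i-2} with p_{-2}=0, p_{-1}=1, q_{-2}=1, q_{-1}=0:
  i=0: a_0=2, p_0 = 2*1 + 0 = 2, q_0 = 2*0 + 1 = 1.
  i=1: a_1=4, p_1 = 4*2 + 1 = 9, q_1 = 4*1 + 0 = 4.
  i=2: a_2=3, p_2 = 3*9 + 2 = 29, q_2 = 3*4 + 1 = 13.

2/1, 9/4, 29/13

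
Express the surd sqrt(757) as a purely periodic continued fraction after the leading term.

Write x_i = (sqrt(757) + m_i)/d_i with (m_0, d_0) = (0, 1). a_0 = floor(sqrt(757)) = 27, since 27^2 = 729 <= 757 < 784 = 28^2.
Iterate m_{i+1} = d_i*a_i - m_i, d_{i+1} = (757 - m_{i+1}^2)/d_i, a_{i+1} = floor((a_0 + m_{i+1})/d_{i+1}):
  m_1 = 1*27 - 0 = 27, d_1 = (757 - 27^2)/1 = 28/1 = 28, a_1 = floor((27 + 27)/28) = 1.
  m_2 = 28*1 - 27 = 1, d_2 = (757 - 1^2)/28 = 756/28 = 27, a_2 = floor((27 + 1)/27) = 1.
  m_3 = 27*1 - 1 = 26, d_3 = (757 - 26^2)/27 = 81/27 = 3, a_3 = floor((27 + 26)/3) = 17.
  m_4 = 3*17 - 26 = 25, d_4 = (757 - 25^2)/3 = 132/3 = 44, a_4 = floor((27 + 25)/44) = 1.
  m_5 = 44*1 - 25 = 19, d_5 = (757 - 19^2)/44 = 396/44 = 9, a_5 = floor((27 + 19)/9) = 5.
  m_6 = 9*5 - 19 = 26, d_6 = (757 - 26^2)/9 = 81/9 = 9, a_6 = floor((27 + 26)/9) = 5.
  m_7 = 9*5 - 26 = 19, d_7 = (757 - 19^2)/9 = 396/9 = 44, a_7 = floor((27 + 19)/44) = 1.
  m_8 = 44*1 - 19 = 25, d_8 = (757 - 25^2)/44 = 132/44 = 3, a_8 = floor((27 + 25)/3) = 17.
  m_9 = 3*17 - 25 = 26, d_9 = (757 - 26^2)/3 = 81/3 = 27, a_9 = floor((27 + 26)/27) = 1.
  m_10 = 27*1 - 26 = 1, d_10 = (757 - 1^2)/27 = 756/27 = 28, a_10 = floor((27 + 1)/28) = 1.
  m_11 = 28*1 - 1 = 27, d_11 = (757 - 27^2)/28 = 28/28 = 1, a_11 = floor((27 + 27)/1) = 54.
  m_12 = 1*54 - 27 = 27, d_12 = (757 - 27^2)/1 = 28/1 = 28: (m_12, d_12) = (m_1, d_1) = (27, 28), so from here the quotients repeat a_1, ..., a_11; the period length is 11.
Hence the expansion of sqrt(757) is a_0 = 27 followed by the repeating block 1, 1, 17, 1, 5, 5, 1, 17, 1, 1, 54 (period 11).

[27; (1, 1, 17, 1, 5, 5, 1, 17, 1, 1, 54)]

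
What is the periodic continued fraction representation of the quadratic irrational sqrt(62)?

Write x_i = (sqrt(62) + m_i)/d_i with (m_0, d_0) = (0, 1). a_0 = floor(sqrt(62)) = 7, since 7^2 = 49 <= 62 < 64 = 8^2.
Iterate m_{i+1} = d_i*a_i - m_i, d_{i+1} = (62 - m_{i+1}^2)/d_i, a_{i+1} = floor((a_0 + m_{i+1})/d_{i+1}):
  m_1 = 1*7 - 0 = 7, d_1 = (62 - 7^2)/1 = 13/1 = 13, a_1 = floor((7 + 7)/13) = 1.
  m_2 = 13*1 - 7 = 6, d_2 = (62 - 6^2)/13 = 26/13 = 2, a_2 = floor((7 + 6)/2) = 6.
  m_3 = 2*6 - 6 = 6, d_3 = (62 - 6^2)/2 = 26/2 = 13, a_3 = floor((7 + 6)/13) = 1.
  m_4 = 13*1 - 6 = 7, d_4 = (62 - 7^2)/13 = 13/13 = 1, a_4 = floor((7 + 7)/1) = 14.
  m_5 = 1*14 - 7 = 7, d_5 = (62 - 7^2)/1 = 13/1 = 13: (m_5, d_5) = (m_1, d_1) = (7, 13), so from here the quotients repeat a_1, ..., a_4; the period length is 4.
Hence the expansion of sqrt(62) is a_0 = 7 followed by the repeating block 1, 6, 1, 14 (period 4).

[7; (1, 6, 1, 14)]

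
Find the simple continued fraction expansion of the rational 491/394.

Run the Euclidean algorithm on 491 and 394; the successive quotients are the partial quotients a_0, a_1, ... (each step inverts the fractional part left over by the previous one):
  491 = 1*394 + 97, so a_0 = 1.
  394 = 4*97 + 6, so a_1 = 4.
  97 = 16*6 + 1, so a_2 = 16.
  6 = 6*1 + 0, so a_3 = 6.
The remainder reaches 0 after 4 divisions, so the expansion has 4 partial quotients, read off in order.

[1; 4, 16, 6]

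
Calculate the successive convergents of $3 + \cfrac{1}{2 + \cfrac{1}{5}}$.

Using the convergent recurrence p_i = a_i*p_{i-1} + p_{i-2}, q_i = a_i*q_{i-1} + q_{i-2} with p_{-2}=0, p_{-1}=1, q_{-2}=1, q_{-1}=0:
  i=0: a_0=3, p_0 = 3*1 + 0 = 3, q_0 = 3*0 + 1 = 1.
  i=1: a_1=2, p_1 = 2*3 + 1 = 7, q_1 = 2*1 + 0 = 2.
  i=2: a_2=5, p_2 = 5*7 + 3 = 38, q_2 = 5*2 + 1 = 11.

3/1, 7/2, 38/11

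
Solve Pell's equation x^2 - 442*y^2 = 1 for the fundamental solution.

First expand sqrt(442) as a continued fraction. With x_i = (sqrt(442) + m_i)/d_i and (m_0, d_0) = (0, 1): a_0 = floor(sqrt(442)) = 21, since 21^2 = 441 <= 442 < 484 = 22^2.
Iterate m_{i+1} = d_i*a_i - m_i, d_{i+1} = (442 - m_{i+1}^2)/d_i, a_{i+1} = floor((a_0 + m_{i+1})/d_{i+1}):
  m_1 = 1*21 - 0 = 21, d_1 = (442 - 21^2)/1 = 1/1 = 1, a_1 = floor((21 + 21)/1) = 42.
  m_2 = 1*42 - 21 = 21, d_2 = (442 - 21^2)/1 = 1/1 = 1: (m_2, d_2) = (m_1, d_1) = (21, 1), so from here the quotient a_1 repeats; the period length is 1.
So sqrt(442) = [21; (42)] with period length k = 1.
k is odd, so (p_{k-1}, q_{k-1}) only solves x^2 - 442y^2 = -1 and the fundamental solution of x^2 - 442y^2 = 1 is (p_{2k-1}, q_{2k-1}) = (p_1, q_1); compute convergents through index 1, running through the period twice.
Convergents (p_i = a_i*p_{i-1} + p_{i-2}, q_i = a_i*q_{i-1} + q_{i-2} with p_{-2}=0, p_{-1}=1, q_{-2}=1, q_{-1}=0):
  i=0: a_0=21, p_0 = 21*1 + 0 = 21, q_0 = 21*0 + 1 = 1.
  i=1: a_1=42, p_1 = 42*21 + 1 = 883, q_1 = 42*1 + 0 = 42.
Indeed p_0^2 - 442*q_0^2 = 441 - 442 = -1, not +1.
Check: 883^2 - 442*42^2 = 779689 - 779688 = 1, so (x, y) = (883, 42) solves the equation, and by the theorem it is the least positive solution.

(x, y) = (883, 42)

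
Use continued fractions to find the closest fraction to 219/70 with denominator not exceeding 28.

Expand x = 219/70 as a continued fraction with the Euclidean algorithm:
  219 = 3*70 + 9, so a_0 = 3.
  70 = 7*9 + 7, so a_1 = 7.
  9 = 1*7 + 2, so a_2 = 1.
  7 = 3*2 + 1, so a_3 = 3.
  2 = 2*1 + 0, so a_4 = 2.
so x = [3; 7, 1, 3, 2].
Convergents (p_i = a_i*p_{i-1} + p_{i-2}, q_i = a_i*q_{i-1} + q_{i-2} with p_{-2}=0, p_{-1}=1, q_{-2}=1, q_{-1}=0), until the denominator exceeds 28:
  i=0: a_0=3, p_0 = 3*1 + 0 = 3, q_0 = 3*0 + 1 = 1.
  i=1: a_1=7, p_1 = 7*3 + 1 = 22, q_1 = 7*1 + 0 = 7.
  i=2: a_2=1, p_2 = 1*22 + 3 = 25, q_2 = 1*7 + 1 = 8.
  i=3: a_3=3, p_3 = 3*25 + 22 = 97, q_3 = 3*8 + 7 = 31.
q_3 = 31 > 28, so the last convergent with denominator <= 28 is p_2/q_2 = 25/8.
The closest fraction with denominator <= 28 is either p_2/q_2 or the intermediate fraction (k*p_2 + p_1)/(k*q_2 + q_1) with the largest k >= 1 whose denominator stays <= 28; these approach x as k grows, and every other convergent or intermediate fraction in range is farther away.
Largest k: floor((28 - q_1)/q_2) = floor((28 - 7)/8) = 2.
That gives (2*25 + 22)/(2*8 + 7) = 72/23.
Compare the errors: |x - 25/8| = |219*8 - 25*70|/(70*8) = 2/560, and |x - 72/23| = |219*23 - 72*70|/(70*23) = 3/1610.
Cross-multiplying, 3*560 = 1680 < 3220 = 2*1610, so 3/1610 is smaller: the intermediate fraction 72/23 is closer to x than 25/8.

72/23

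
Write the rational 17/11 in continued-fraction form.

[1; 1, 1, 5]

Run the Euclidean algorithm on 17 and 11; the successive quotients are the partial quotients a_0, a_1, ... (each step inverts the fractional part left over by the previous one):
  17 = 1*11 + 6, so a_0 = 1.
  11 = 1*6 + 5, so a_1 = 1.
  6 = 1*5 + 1, so a_2 = 1.
  5 = 5*1 + 0, so a_3 = 5.
The remainder reaches 0 after 4 divisions, so the expansion has 4 partial quotients, read off in order.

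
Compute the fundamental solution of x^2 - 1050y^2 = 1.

First expand sqrt(1050) as a continued fraction. With x_i = (sqrt(1050) + m_i)/d_i and (m_0, d_0) = (0, 1): a_0 = floor(sqrt(1050)) = 32, since 32^2 = 1024 <= 1050 < 1089 = 33^2.
Iterate m_{i+1} = d_i*a_i - m_i, d_{i+1} = (1050 - m_{i+1}^2)/d_i, a_{i+1} = floor((a_0 + m_{i+1})/d_{i+1}):
  m_1 = 1*32 - 0 = 32, d_1 = (1050 - 32^2)/1 = 26/1 = 26, a_1 = floor((32 + 32)/26) = 2.
  m_2 = 26*2 - 32 = 20, d_2 = (1050 - 20^2)/26 = 650/26 = 25, a_2 = floor((32 + 20)/25) = 2.
  m_3 = 25*2 - 20 = 30, d_3 = (1050 - 30^2)/25 = 150/25 = 6, a_3 = floor((32 + 30)/6) = 10.
  m_4 = 6*10 - 30 = 30, d_4 = (1050 - 30^2)/6 = 150/6 = 25, a_4 = floor((32 + 30)/25) = 2.
  m_5 = 25*2 - 30 = 20, d_5 = (1050 - 20^2)/25 = 650/25 = 26, a_5 = floor((32 + 20)/26) = 2.
  m_6 = 26*2 - 20 = 32, d_6 = (1050 - 32^2)/26 = 26/26 = 1, a_6 = floor((32 + 32)/1) = 64.
  m_7 = 1*64 - 32 = 32, d_7 = (1050 - 32^2)/1 = 26/1 = 26: (m_7, d_7) = (m_1, d_1) = (32, 26), so from here the quotients repeat a_1, ..., a_6; the period length is 6.
So sqrt(1050) = [32; (2, 2, 10, 2, 2, 64)] with period length k = 6.
k is even, so the fundamental solution of x^2 - 1050y^2 = 1 is (p_{k-1}, q_{k-1}) = (p_5, q_5); compute convergents through index 5.
Convergents (p_i = a_i*p_{i-1} + p_{i-2}, q_i = a_i*q_{i-1} + q_{i-2} with p_{-2}=0, p_{-1}=1, q_{-2}=1, q_{-1}=0):
  i=0: a_0=32, p_0 = 32*1 + 0 = 32, q_0 = 32*0 + 1 = 1.
  i=1: a_1=2, p_1 = 2*32 + 1 = 65, q_1 = 2*1 + 0 = 2.
  i=2: a_2=2, p_2 = 2*65 + 32 = 162, q_2 = 2*2 + 1 = 5.
  i=3: a_3=10, p_3 = 10*162 + 65 = 1685, q_3 = 10*5 + 2 = 52.
  i=4: a_4=2, p_4 = 2*1685 + 162 = 3532, q_4 = 2*52 + 5 = 109.
  i=5: a_5=2, p_5 = 2*3532 + 1685 = 8749, q_5 = 2*109 + 52 = 270.
Check: 8749^2 - 1050*270^2 = 76545001 - 76545000 = 1, so (x, y) = (8749, 270) solves the equation, and by the theorem it is the least positive solution.

(x, y) = (8749, 270)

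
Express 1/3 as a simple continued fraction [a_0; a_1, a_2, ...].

Run the Euclidean algorithm on 1 and 3; the successive quotients are the partial quotients a_0, a_1, ... (each step inverts the fractional part left over by the previous one):
  1 = 0*3 + 1, so a_0 = 0.
  3 = 3*1 + 0, so a_1 = 3.
The remainder reaches 0 after 2 divisions, so the expansion has 2 partial quotients, read off in order.

[0; 3]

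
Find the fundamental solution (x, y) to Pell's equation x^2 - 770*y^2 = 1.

First expand sqrt(770) as a continued fraction. With x_i = (sqrt(770) + m_i)/d_i and (m_0, d_0) = (0, 1): a_0 = floor(sqrt(770)) = 27, since 27^2 = 729 <= 770 < 784 = 28^2.
Iterate m_{i+1} = d_i*a_i - m_i, d_{i+1} = (770 - m_{i+1}^2)/d_i, a_{i+1} = floor((a_0 + m_{i+1})/d_{i+1}):
  m_1 = 1*27 - 0 = 27, d_1 = (770 - 27^2)/1 = 41/1 = 41, a_1 = floor((27 + 27)/41) = 1.
  m_2 = 41*1 - 27 = 14, d_2 = (770 - 14^2)/41 = 574/41 = 14, a_2 = floor((27 + 14)/14) = 2.
  m_3 = 14*2 - 14 = 14, d_3 = (770 - 14^2)/14 = 574/14 = 41, a_3 = floor((27 + 14)/41) = 1.
  m_4 = 41*1 - 14 = 27, d_4 = (770 - 27^2)/41 = 41/41 = 1, a_4 = floor((27 + 27)/1) = 54.
  m_5 = 1*54 - 27 = 27, d_5 = (770 - 27^2)/1 = 41/1 = 41: (m_5, d_5) = (m_1, d_1) = (27, 41), so from here the quotients repeat a_1, ..., a_4; the period length is 4.
So sqrt(770) = [27; (1, 2, 1, 54)] with period length k = 4.
k is even, so the fundamental solution of x^2 - 770y^2 = 1 is (p_{k-1}, q_{k-1}) = (p_3, q_3); compute convergents through index 3.
Convergents (p_i = a_i*p_{i-1} + p_{i-2}, q_i = a_i*q_{i-1} + q_{i-2} with p_{-2}=0, p_{-1}=1, q_{-2}=1, q_{-1}=0):
  i=0: a_0=27, p_0 = 27*1 + 0 = 27, q_0 = 27*0 + 1 = 1.
  i=1: a_1=1, p_1 = 1*27 + 1 = 28, q_1 = 1*1 + 0 = 1.
  i=2: a_2=2, p_2 = 2*28 + 27 = 83, q_2 = 2*1 + 1 = 3.
  i=3: a_3=1, p_3 = 1*83 + 28 = 111, q_3 = 1*3 + 1 = 4.
Check: 111^2 - 770*4^2 = 12321 - 12320 = 1, so (x, y) = (111, 4) solves the equation, and by the theorem it is the least positive solution.

(x, y) = (111, 4)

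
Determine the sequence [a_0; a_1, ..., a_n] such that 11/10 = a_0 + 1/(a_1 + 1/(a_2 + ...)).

[1; 10]

Run the Euclidean algorithm on 11 and 10; the successive quotients are the partial quotients a_0, a_1, ... (each step inverts the fractional part left over by the previous one):
  11 = 1*10 + 1, so a_0 = 1.
  10 = 10*1 + 0, so a_1 = 10.
The remainder reaches 0 after 2 divisions, so the expansion has 2 partial quotients, read off in order.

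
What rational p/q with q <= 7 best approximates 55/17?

13/4

Expand x = 55/17 as a continued fraction with the Euclidean algorithm:
  55 = 3*17 + 4, so a_0 = 3.
  17 = 4*4 + 1, so a_1 = 4.
  4 = 4*1 + 0, so a_2 = 4.
so x = [3; 4, 4].
Convergents (p_i = a_i*p_{i-1} + p_{i-2}, q_i = a_i*q_{i-1} + q_{i-2} with p_{-2}=0, p_{-1}=1, q_{-2}=1, q_{-1}=0), until the denominator exceeds 7:
  i=0: a_0=3, p_0 = 3*1 + 0 = 3, q_0 = 3*0 + 1 = 1.
  i=1: a_1=4, p_1 = 4*3 + 1 = 13, q_1 = 4*1 + 0 = 4.
  i=2: a_2=4, p_2 = 4*13 + 3 = 55, q_2 = 4*4 + 1 = 17.
q_2 = 17 > 7, so the last convergent with denominator <= 7 is p_1/q_1 = 13/4.
The closest fraction with denominator <= 7 is either p_1/q_1 or the intermediate fraction (k*p_1 + p_0)/(k*q_1 + q_0) with the largest k >= 1 whose denominator stays <= 7; these approach x as k grows, and every other convergent or intermediate fraction in range is farther away.
Largest k: floor((7 - q_0)/q_1) = floor((7 - 1)/4) = 1.
That gives (1*13 + 3)/(1*4 + 1) = 16/5.
Compare the errors: |x - 13/4| = |55*4 - 13*17|/(17*4) = 1/68, and |x - 16/5| = |55*5 - 16*17|/(17*5) = 3/85.
Cross-multiplying, 1*85 = 85 < 204 = 3*68, so 1/68 is smaller: the convergent 13/4 is closer to x than 16/5.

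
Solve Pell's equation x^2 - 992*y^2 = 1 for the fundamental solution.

First expand sqrt(992) as a continued fraction. With x_i = (sqrt(992) + m_i)/d_i and (m_0, d_0) = (0, 1): a_0 = floor(sqrt(992)) = 31, since 31^2 = 961 <= 992 < 1024 = 32^2.
Iterate m_{i+1} = d_i*a_i - m_i, d_{i+1} = (992 - m_{i+1}^2)/d_i, a_{i+1} = floor((a_0 + m_{i+1})/d_{i+1}):
  m_1 = 1*31 - 0 = 31, d_1 = (992 - 31^2)/1 = 31/1 = 31, a_1 = floor((31 + 31)/31) = 2.
  m_2 = 31*2 - 31 = 31, d_2 = (992 - 31^2)/31 = 31/31 = 1, a_2 = floor((31 + 31)/1) = 62.
  m_3 = 1*62 - 31 = 31, d_3 = (992 - 31^2)/1 = 31/1 = 31: (m_3, d_3) = (m_1, d_1) = (31, 31), so from here the quotients repeat a_1, a_2; the period length is 2.
So sqrt(992) = [31; (2, 62)] with period length k = 2.
k is even, so the fundamental solution of x^2 - 992y^2 = 1 is (p_{k-1}, q_{k-1}) = (p_1, q_1); compute convergents through index 1.
Convergents (p_i = a_i*p_{i-1} + p_{i-2}, q_i = a_i*q_{i-1} + q_{i-2} with p_{-2}=0, p_{-1}=1, q_{-2}=1, q_{-1}=0):
  i=0: a_0=31, p_0 = 31*1 + 0 = 31, q_0 = 31*0 + 1 = 1.
  i=1: a_1=2, p_1 = 2*31 + 1 = 63, q_1 = 2*1 + 0 = 2.
Check: 63^2 - 992*2^2 = 3969 - 3968 = 1, so (x, y) = (63, 2) solves the equation, and by the theorem it is the least positive solution.

(x, y) = (63, 2)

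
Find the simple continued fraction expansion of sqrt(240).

[15; (2, 30)]

Write x_i = (sqrt(240) + m_i)/d_i with (m_0, d_0) = (0, 1). a_0 = floor(sqrt(240)) = 15, since 15^2 = 225 <= 240 < 256 = 16^2.
Iterate m_{i+1} = d_i*a_i - m_i, d_{i+1} = (240 - m_{i+1}^2)/d_i, a_{i+1} = floor((a_0 + m_{i+1})/d_{i+1}):
  m_1 = 1*15 - 0 = 15, d_1 = (240 - 15^2)/1 = 15/1 = 15, a_1 = floor((15 + 15)/15) = 2.
  m_2 = 15*2 - 15 = 15, d_2 = (240 - 15^2)/15 = 15/15 = 1, a_2 = floor((15 + 15)/1) = 30.
  m_3 = 1*30 - 15 = 15, d_3 = (240 - 15^2)/1 = 15/1 = 15: (m_3, d_3) = (m_1, d_1) = (15, 15), so from here the quotients repeat a_1, a_2; the period length is 2.
Hence the expansion of sqrt(240) is a_0 = 15 followed by the repeating block 2, 30 (period 2).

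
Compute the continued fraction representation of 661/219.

[3; 54, 1, 3]

Run the Euclidean algorithm on 661 and 219; the successive quotients are the partial quotients a_0, a_1, ... (each step inverts the fractional part left over by the previous one):
  661 = 3*219 + 4, so a_0 = 3.
  219 = 54*4 + 3, so a_1 = 54.
  4 = 1*3 + 1, so a_2 = 1.
  3 = 3*1 + 0, so a_3 = 3.
The remainder reaches 0 after 4 divisions, so the expansion has 4 partial quotients, read off in order.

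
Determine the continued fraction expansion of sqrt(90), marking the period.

[9; (2, 18)]

Write x_i = (sqrt(90) + m_i)/d_i with (m_0, d_0) = (0, 1). a_0 = floor(sqrt(90)) = 9, since 9^2 = 81 <= 90 < 100 = 10^2.
Iterate m_{i+1} = d_i*a_i - m_i, d_{i+1} = (90 - m_{i+1}^2)/d_i, a_{i+1} = floor((a_0 + m_{i+1})/d_{i+1}):
  m_1 = 1*9 - 0 = 9, d_1 = (90 - 9^2)/1 = 9/1 = 9, a_1 = floor((9 + 9)/9) = 2.
  m_2 = 9*2 - 9 = 9, d_2 = (90 - 9^2)/9 = 9/9 = 1, a_2 = floor((9 + 9)/1) = 18.
  m_3 = 1*18 - 9 = 9, d_3 = (90 - 9^2)/1 = 9/1 = 9: (m_3, d_3) = (m_1, d_1) = (9, 9), so from here the quotients repeat a_1, a_2; the period length is 2.
Hence the expansion of sqrt(90) is a_0 = 9 followed by the repeating block 2, 18 (period 2).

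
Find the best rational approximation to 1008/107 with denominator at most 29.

Expand x = 1008/107 as a continued fraction with the Euclidean algorithm:
  1008 = 9*107 + 45, so a_0 = 9.
  107 = 2*45 + 17, so a_1 = 2.
  45 = 2*17 + 11, so a_2 = 2.
  17 = 1*11 + 6, so a_3 = 1.
  11 = 1*6 + 5, so a_4 = 1.
  6 = 1*5 + 1, so a_5 = 1.
  5 = 5*1 + 0, so a_6 = 5.
so x = [9; 2, 2, 1, 1, 1, 5].
Convergents (p_i = a_i*p_{i-1} + p_{i-2}, q_i = a_i*q_{i-1} + q_{i-2} with p_{-2}=0, p_{-1}=1, q_{-2}=1, q_{-1}=0), until the denominator exceeds 29:
  i=0: a_0=9, p_0 = 9*1 + 0 = 9, q_0 = 9*0 + 1 = 1.
  i=1: a_1=2, p_1 = 2*9 + 1 = 19, q_1 = 2*1 + 0 = 2.
  i=2: a_2=2, p_2 = 2*19 + 9 = 47, q_2 = 2*2 + 1 = 5.
  i=3: a_3=1, p_3 = 1*47 + 19 = 66, q_3 = 1*5 + 2 = 7.
  i=4: a_4=1, p_4 = 1*66 + 47 = 113, q_4 = 1*7 + 5 = 12.
  i=5: a_5=1, p_5 = 1*113 + 66 = 179, q_5 = 1*12 + 7 = 19.
  i=6: a_6=5, p_6 = 5*179 + 113 = 1008, q_6 = 5*19 + 12 = 107.
q_6 = 107 > 29, so the last convergent with denominator <= 29 is p_5/q_5 = 179/19.
The closest fraction with denominator <= 29 is either p_5/q_5 or the intermediate fraction (k*p_5 + p_4)/(k*q_5 + q_4) with the largest k >= 1 whose denominator stays <= 29; these approach x as k grows, and every other convergent or intermediate fraction in range is farther away.
Largest k: floor((29 - q_4)/q_5) = floor((29 - 12)/19) = 0.
Since k = 0, no intermediate fraction beyond p_5/q_5 has denominator <= 29, so the convergent 179/19 is the closest (its error is |1008*19 - 179*107|/(107*19) = 1/2033).

179/19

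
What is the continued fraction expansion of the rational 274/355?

Run the Euclidean algorithm on 274 and 355; the successive quotients are the partial quotients a_0, a_1, ... (each step inverts the fractional part left over by the previous one):
  274 = 0*355 + 274, so a_0 = 0.
  355 = 1*274 + 81, so a_1 = 1.
  274 = 3*81 + 31, so a_2 = 3.
  81 = 2*31 + 19, so a_3 = 2.
  31 = 1*19 + 12, so a_4 = 1.
  19 = 1*12 + 7, so a_5 = 1.
  12 = 1*7 + 5, so a_6 = 1.
  7 = 1*5 + 2, so a_7 = 1.
  5 = 2*2 + 1, so a_8 = 2.
  2 = 2*1 + 0, so a_9 = 2.
The remainder reaches 0 after 10 divisions, so the expansion has 10 partial quotients, read off in order.

[0; 1, 3, 2, 1, 1, 1, 1, 2, 2]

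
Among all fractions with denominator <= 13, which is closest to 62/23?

35/13

Expand x = 62/23 as a continued fraction with the Euclidean algorithm:
  62 = 2*23 + 16, so a_0 = 2.
  23 = 1*16 + 7, so a_1 = 1.
  16 = 2*7 + 2, so a_2 = 2.
  7 = 3*2 + 1, so a_3 = 3.
  2 = 2*1 + 0, so a_4 = 2.
so x = [2; 1, 2, 3, 2].
Convergents (p_i = a_i*p_{i-1} + p_{i-2}, q_i = a_i*q_{i-1} + q_{i-2} with p_{-2}=0, p_{-1}=1, q_{-2}=1, q_{-1}=0), until the denominator exceeds 13:
  i=0: a_0=2, p_0 = 2*1 + 0 = 2, q_0 = 2*0 + 1 = 1.
  i=1: a_1=1, p_1 = 1*2 + 1 = 3, q_1 = 1*1 + 0 = 1.
  i=2: a_2=2, p_2 = 2*3 + 2 = 8, q_2 = 2*1 + 1 = 3.
  i=3: a_3=3, p_3 = 3*8 + 3 = 27, q_3 = 3*3 + 1 = 10.
  i=4: a_4=2, p_4 = 2*27 + 8 = 62, q_4 = 2*10 + 3 = 23.
q_4 = 23 > 13, so the last convergent with denominator <= 13 is p_3/q_3 = 27/10.
The closest fraction with denominator <= 13 is either p_3/q_3 or the intermediate fraction (k*p_3 + p_2)/(k*q_3 + q_2) with the largest k >= 1 whose denominator stays <= 13; these approach x as k grows, and every other convergent or intermediate fraction in range is farther away.
Largest k: floor((13 - q_2)/q_3) = floor((13 - 3)/10) = 1.
That gives (1*27 + 8)/(1*10 + 3) = 35/13.
Compare the errors: |x - 27/10| = |62*10 - 27*23|/(23*10) = 1/230, and |x - 35/13| = |62*13 - 35*23|/(23*13) = 1/299.
Cross-multiplying, 1*230 = 230 < 299 = 1*299, so 1/299 is smaller: the intermediate fraction 35/13 is closer to x than 27/10.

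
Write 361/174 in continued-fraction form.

[2; 13, 2, 1, 1, 2]

Run the Euclidean algorithm on 361 and 174; the successive quotients are the partial quotients a_0, a_1, ... (each step inverts the fractional part left over by the previous one):
  361 = 2*174 + 13, so a_0 = 2.
  174 = 13*13 + 5, so a_1 = 13.
  13 = 2*5 + 3, so a_2 = 2.
  5 = 1*3 + 2, so a_3 = 1.
  3 = 1*2 + 1, so a_4 = 1.
  2 = 2*1 + 0, so a_5 = 2.
The remainder reaches 0 after 6 divisions, so the expansion has 6 partial quotients, read off in order.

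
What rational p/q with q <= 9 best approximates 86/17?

46/9

Expand x = 86/17 as a continued fraction with the Euclidean algorithm:
  86 = 5*17 + 1, so a_0 = 5.
  17 = 17*1 + 0, so a_1 = 17.
so x = [5; 17].
Convergents (p_i = a_i*p_{i-1} + p_{i-2}, q_i = a_i*q_{i-1} + q_{i-2} with p_{-2}=0, p_{-1}=1, q_{-2}=1, q_{-1}=0), until the denominator exceeds 9:
  i=0: a_0=5, p_0 = 5*1 + 0 = 5, q_0 = 5*0 + 1 = 1.
  i=1: a_1=17, p_1 = 17*5 + 1 = 86, q_1 = 17*1 + 0 = 17.
q_1 = 17 > 9, so the last convergent with denominator <= 9 is p_0/q_0 = 5/1.
The closest fraction with denominator <= 9 is either p_0/q_0 or the intermediate fraction (k*p_0 + p_{-1})/(k*q_0 + q_{-1}) with the largest k >= 1 whose denominator stays <= 9; these approach x as k grows, and every other convergent or intermediate fraction in range is farther away.
Largest k: floor((9 - q_{-1})/q_0) = floor((9 - 0)/1) = 9 (using the seeds p_{-1} = 1, q_{-1} = 0).
That gives (9*5 + 1)/(9*1 + 0) = 46/9.
Compare the errors: |x - 5/1| = |86*1 - 5*17|/(17*1) = 1/17, and |x - 46/9| = |86*9 - 46*17|/(17*9) = 8/153.
Cross-multiplying, 8*17 = 136 < 153 = 1*153, so 8/153 is smaller: the intermediate fraction 46/9 is closer to x than 5/1.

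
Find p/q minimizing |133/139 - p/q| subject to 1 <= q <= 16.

Expand x = 133/139 as a continued fraction with the Euclidean algorithm:
  133 = 0*139 + 133, so a_0 = 0.
  139 = 1*133 + 6, so a_1 = 1.
  133 = 22*6 + 1, so a_2 = 22.
  6 = 6*1 + 0, so a_3 = 6.
so x = [0; 1, 22, 6].
Convergents (p_i = a_i*p_{i-1} + p_{i-2}, q_i = a_i*q_{i-1} + q_{i-2} with p_{-2}=0, p_{-1}=1, q_{-2}=1, q_{-1}=0), until the denominator exceeds 16:
  i=0: a_0=0, p_0 = 0*1 + 0 = 0, q_0 = 0*0 + 1 = 1.
  i=1: a_1=1, p_1 = 1*0 + 1 = 1, q_1 = 1*1 + 0 = 1.
  i=2: a_2=22, p_2 = 22*1 + 0 = 22, q_2 = 22*1 + 1 = 23.
q_2 = 23 > 16, so the last convergent with denominator <= 16 is p_1/q_1 = 1/1.
The closest fraction with denominator <= 16 is either p_1/q_1 or the intermediate fraction (k*p_1 + p_0)/(k*q_1 + q_0) with the largest k >= 1 whose denominator stays <= 16; these approach x as k grows, and every other convergent or intermediate fraction in range is farther away.
Largest k: floor((16 - q_0)/q_1) = floor((16 - 1)/1) = 15.
That gives (15*1 + 0)/(15*1 + 1) = 15/16.
Compare the errors: |x - 1/1| = |133*1 - 1*139|/(139*1) = 6/139, and |x - 15/16| = |133*16 - 15*139|/(139*16) = 43/2224.
Cross-multiplying, 43*139 = 5977 < 13344 = 6*2224, so 43/2224 is smaller: the intermediate fraction 15/16 is closer to x than 1/1.

15/16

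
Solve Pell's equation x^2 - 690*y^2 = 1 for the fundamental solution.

(x, y) = (1471, 56)

First expand sqrt(690) as a continued fraction. With x_i = (sqrt(690) + m_i)/d_i and (m_0, d_0) = (0, 1): a_0 = floor(sqrt(690)) = 26, since 26^2 = 676 <= 690 < 729 = 27^2.
Iterate m_{i+1} = d_i*a_i - m_i, d_{i+1} = (690 - m_{i+1}^2)/d_i, a_{i+1} = floor((a_0 + m_{i+1})/d_{i+1}):
  m_1 = 1*26 - 0 = 26, d_1 = (690 - 26^2)/1 = 14/1 = 14, a_1 = floor((26 + 26)/14) = 3.
  m_2 = 14*3 - 26 = 16, d_2 = (690 - 16^2)/14 = 434/14 = 31, a_2 = floor((26 + 16)/31) = 1.
  m_3 = 31*1 - 16 = 15, d_3 = (690 - 15^2)/31 = 465/31 = 15, a_3 = floor((26 + 15)/15) = 2.
  m_4 = 15*2 - 15 = 15, d_4 = (690 - 15^2)/15 = 465/15 = 31, a_4 = floor((26 + 15)/31) = 1.
  m_5 = 31*1 - 15 = 16, d_5 = (690 - 16^2)/31 = 434/31 = 14, a_5 = floor((26 + 16)/14) = 3.
  m_6 = 14*3 - 16 = 26, d_6 = (690 - 26^2)/14 = 14/14 = 1, a_6 = floor((26 + 26)/1) = 52.
  m_7 = 1*52 - 26 = 26, d_7 = (690 - 26^2)/1 = 14/1 = 14: (m_7, d_7) = (m_1, d_1) = (26, 14), so from here the quotients repeat a_1, ..., a_6; the period length is 6.
So sqrt(690) = [26; (3, 1, 2, 1, 3, 52)] with period length k = 6.
k is even, so the fundamental solution of x^2 - 690y^2 = 1 is (p_{k-1}, q_{k-1}) = (p_5, q_5); compute convergents through index 5.
Convergents (p_i = a_i*p_{i-1} + p_{i-2}, q_i = a_i*q_{i-1} + q_{i-2} with p_{-2}=0, p_{-1}=1, q_{-2}=1, q_{-1}=0):
  i=0: a_0=26, p_0 = 26*1 + 0 = 26, q_0 = 26*0 + 1 = 1.
  i=1: a_1=3, p_1 = 3*26 + 1 = 79, q_1 = 3*1 + 0 = 3.
  i=2: a_2=1, p_2 = 1*79 + 26 = 105, q_2 = 1*3 + 1 = 4.
  i=3: a_3=2, p_3 = 2*105 + 79 = 289, q_3 = 2*4 + 3 = 11.
  i=4: a_4=1, p_4 = 1*289 + 105 = 394, q_4 = 1*11 + 4 = 15.
  i=5: a_5=3, p_5 = 3*394 + 289 = 1471, q_5 = 3*15 + 11 = 56.
Check: 1471^2 - 690*56^2 = 2163841 - 2163840 = 1, so (x, y) = (1471, 56) solves the equation, and by the theorem it is the least positive solution.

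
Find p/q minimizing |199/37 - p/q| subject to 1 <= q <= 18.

Expand x = 199/37 as a continued fraction with the Euclidean algorithm:
  199 = 5*37 + 14, so a_0 = 5.
  37 = 2*14 + 9, so a_1 = 2.
  14 = 1*9 + 5, so a_2 = 1.
  9 = 1*5 + 4, so a_3 = 1.
  5 = 1*4 + 1, so a_4 = 1.
  4 = 4*1 + 0, so a_5 = 4.
so x = [5; 2, 1, 1, 1, 4].
Convergents (p_i = a_i*p_{i-1} + p_{i-2}, q_i = a_i*q_{i-1} + q_{i-2} with p_{-2}=0, p_{-1}=1, q_{-2}=1, q_{-1}=0), until the denominator exceeds 18:
  i=0: a_0=5, p_0 = 5*1 + 0 = 5, q_0 = 5*0 + 1 = 1.
  i=1: a_1=2, p_1 = 2*5 + 1 = 11, q_1 = 2*1 + 0 = 2.
  i=2: a_2=1, p_2 = 1*11 + 5 = 16, q_2 = 1*2 + 1 = 3.
  i=3: a_3=1, p_3 = 1*16 + 11 = 27, q_3 = 1*3 + 2 = 5.
  i=4: a_4=1, p_4 = 1*27 + 16 = 43, q_4 = 1*5 + 3 = 8.
  i=5: a_5=4, p_5 = 4*43 + 27 = 199, q_5 = 4*8 + 5 = 37.
q_5 = 37 > 18, so the last convergent with denominator <= 18 is p_4/q_4 = 43/8.
The closest fraction with denominator <= 18 is either p_4/q_4 or the intermediate fraction (k*p_4 + p_3)/(k*q_4 + q_3) with the largest k >= 1 whose denominator stays <= 18; these approach x as k grows, and every other convergent or intermediate fraction in range is farther away.
Largest k: floor((18 - q_3)/q_4) = floor((18 - 5)/8) = 1.
That gives (1*43 + 27)/(1*8 + 5) = 70/13.
Compare the errors: |x - 43/8| = |199*8 - 43*37|/(37*8) = 1/296, and |x - 70/13| = |199*13 - 70*37|/(37*13) = 3/481.
Cross-multiplying, 1*481 = 481 < 888 = 3*296, so 1/296 is smaller: the convergent 43/8 is closer to x than 70/13.

43/8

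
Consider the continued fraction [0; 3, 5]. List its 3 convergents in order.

Using the convergent recurrence p_i = a_i*p_{i-1} + p_{i-2}, q_i = a_i*q_{i-1} + q_{i-2} with p_{-2}=0, p_{-1}=1, q_{-2}=1, q_{-1}=0:
  i=0: a_0=0, p_0 = 0*1 + 0 = 0, q_0 = 0*0 + 1 = 1.
  i=1: a_1=3, p_1 = 3*0 + 1 = 1, q_1 = 3*1 + 0 = 3.
  i=2: a_2=5, p_2 = 5*1 + 0 = 5, q_2 = 5*3 + 1 = 16.

0/1, 1/3, 5/16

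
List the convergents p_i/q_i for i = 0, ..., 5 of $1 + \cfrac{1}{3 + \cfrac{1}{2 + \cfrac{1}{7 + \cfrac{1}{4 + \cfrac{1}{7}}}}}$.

1/1, 4/3, 9/7, 67/52, 277/215, 2006/1557

Using the convergent recurrence p_i = a_i*p_{i-1} + p_{i-2}, q_i = a_i*q_{i-1} + q_{i-2} with p_{-2}=0, p_{-1}=1, q_{-2}=1, q_{-1}=0:
  i=0: a_0=1, p_0 = 1*1 + 0 = 1, q_0 = 1*0 + 1 = 1.
  i=1: a_1=3, p_1 = 3*1 + 1 = 4, q_1 = 3*1 + 0 = 3.
  i=2: a_2=2, p_2 = 2*4 + 1 = 9, q_2 = 2*3 + 1 = 7.
  i=3: a_3=7, p_3 = 7*9 + 4 = 67, q_3 = 7*7 + 3 = 52.
  i=4: a_4=4, p_4 = 4*67 + 9 = 277, q_4 = 4*52 + 7 = 215.
  i=5: a_5=7, p_5 = 7*277 + 67 = 2006, q_5 = 7*215 + 52 = 1557.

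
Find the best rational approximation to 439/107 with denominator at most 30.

Expand x = 439/107 as a continued fraction with the Euclidean algorithm:
  439 = 4*107 + 11, so a_0 = 4.
  107 = 9*11 + 8, so a_1 = 9.
  11 = 1*8 + 3, so a_2 = 1.
  8 = 2*3 + 2, so a_3 = 2.
  3 = 1*2 + 1, so a_4 = 1.
  2 = 2*1 + 0, so a_5 = 2.
so x = [4; 9, 1, 2, 1, 2].
Convergents (p_i = a_i*p_{i-1} + p_{i-2}, q_i = a_i*q_{i-1} + q_{i-2} with p_{-2}=0, p_{-1}=1, q_{-2}=1, q_{-1}=0), until the denominator exceeds 30:
  i=0: a_0=4, p_0 = 4*1 + 0 = 4, q_0 = 4*0 + 1 = 1.
  i=1: a_1=9, p_1 = 9*4 + 1 = 37, q_1 = 9*1 + 0 = 9.
  i=2: a_2=1, p_2 = 1*37 + 4 = 41, q_2 = 1*9 + 1 = 10.
  i=3: a_3=2, p_3 = 2*41 + 37 = 119, q_3 = 2*10 + 9 = 29.
  i=4: a_4=1, p_4 = 1*119 + 41 = 160, q_4 = 1*29 + 10 = 39.
q_4 = 39 > 30, so the last convergent with denominator <= 30 is p_3/q_3 = 119/29.
The closest fraction with denominator <= 30 is either p_3/q_3 or the intermediate fraction (k*p_3 + p_2)/(k*q_3 + q_2) with the largest k >= 1 whose denominator stays <= 30; these approach x as k grows, and every other convergent or intermediate fraction in range is farther away.
Largest k: floor((30 - q_2)/q_3) = floor((30 - 10)/29) = 0.
Since k = 0, no intermediate fraction beyond p_3/q_3 has denominator <= 30, so the convergent 119/29 is the closest (its error is |439*29 - 119*107|/(107*29) = 2/3103).

119/29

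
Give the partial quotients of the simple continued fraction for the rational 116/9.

[12; 1, 8]

Run the Euclidean algorithm on 116 and 9; the successive quotients are the partial quotients a_0, a_1, ... (each step inverts the fractional part left over by the previous one):
  116 = 12*9 + 8, so a_0 = 12.
  9 = 1*8 + 1, so a_1 = 1.
  8 = 8*1 + 0, so a_2 = 8.
The remainder reaches 0 after 3 divisions, so the expansion has 3 partial quotients, read off in order.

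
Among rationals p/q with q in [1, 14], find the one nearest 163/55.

Expand x = 163/55 as a continued fraction with the Euclidean algorithm:
  163 = 2*55 + 53, so a_0 = 2.
  55 = 1*53 + 2, so a_1 = 1.
  53 = 26*2 + 1, so a_2 = 26.
  2 = 2*1 + 0, so a_3 = 2.
so x = [2; 1, 26, 2].
Convergents (p_i = a_i*p_{i-1} + p_{i-2}, q_i = a_i*q_{i-1} + q_{i-2} with p_{-2}=0, p_{-1}=1, q_{-2}=1, q_{-1}=0), until the denominator exceeds 14:
  i=0: a_0=2, p_0 = 2*1 + 0 = 2, q_0 = 2*0 + 1 = 1.
  i=1: a_1=1, p_1 = 1*2 + 1 = 3, q_1 = 1*1 + 0 = 1.
  i=2: a_2=26, p_2 = 26*3 + 2 = 80, q_2 = 26*1 + 1 = 27.
q_2 = 27 > 14, so the last convergent with denominator <= 14 is p_1/q_1 = 3/1.
The closest fraction with denominator <= 14 is either p_1/q_1 or the intermediate fraction (k*p_1 + p_0)/(k*q_1 + q_0) with the largest k >= 1 whose denominator stays <= 14; these approach x as k grows, and every other convergent or intermediate fraction in range is farther away.
Largest k: floor((14 - q_0)/q_1) = floor((14 - 1)/1) = 13.
That gives (13*3 + 2)/(13*1 + 1) = 41/14.
Compare the errors: |x - 3/1| = |163*1 - 3*55|/(55*1) = 2/55, and |x - 41/14| = |163*14 - 41*55|/(55*14) = 27/770.
Cross-multiplying, 27*55 = 1485 < 1540 = 2*770, so 27/770 is smaller: the intermediate fraction 41/14 is closer to x than 3/1.

41/14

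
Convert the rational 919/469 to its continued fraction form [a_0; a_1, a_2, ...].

Run the Euclidean algorithm on 919 and 469; the successive quotients are the partial quotients a_0, a_1, ... (each step inverts the fractional part left over by the previous one):
  919 = 1*469 + 450, so a_0 = 1.
  469 = 1*450 + 19, so a_1 = 1.
  450 = 23*19 + 13, so a_2 = 23.
  19 = 1*13 + 6, so a_3 = 1.
  13 = 2*6 + 1, so a_4 = 2.
  6 = 6*1 + 0, so a_5 = 6.
The remainder reaches 0 after 6 divisions, so the expansion has 6 partial quotients, read off in order.

[1; 1, 23, 1, 2, 6]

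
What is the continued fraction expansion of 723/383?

[1; 1, 7, 1, 9, 1, 3]

Run the Euclidean algorithm on 723 and 383; the successive quotients are the partial quotients a_0, a_1, ... (each step inverts the fractional part left over by the previous one):
  723 = 1*383 + 340, so a_0 = 1.
  383 = 1*340 + 43, so a_1 = 1.
  340 = 7*43 + 39, so a_2 = 7.
  43 = 1*39 + 4, so a_3 = 1.
  39 = 9*4 + 3, so a_4 = 9.
  4 = 1*3 + 1, so a_5 = 1.
  3 = 3*1 + 0, so a_6 = 3.
The remainder reaches 0 after 7 divisions, so the expansion has 7 partial quotients, read off in order.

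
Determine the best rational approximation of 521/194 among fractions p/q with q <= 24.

51/19

Expand x = 521/194 as a continued fraction with the Euclidean algorithm:
  521 = 2*194 + 133, so a_0 = 2.
  194 = 1*133 + 61, so a_1 = 1.
  133 = 2*61 + 11, so a_2 = 2.
  61 = 5*11 + 6, so a_3 = 5.
  11 = 1*6 + 5, so a_4 = 1.
  6 = 1*5 + 1, so a_5 = 1.
  5 = 5*1 + 0, so a_6 = 5.
so x = [2; 1, 2, 5, 1, 1, 5].
Convergents (p_i = a_i*p_{i-1} + p_{i-2}, q_i = a_i*q_{i-1} + q_{i-2} with p_{-2}=0, p_{-1}=1, q_{-2}=1, q_{-1}=0), until the denominator exceeds 24:
  i=0: a_0=2, p_0 = 2*1 + 0 = 2, q_0 = 2*0 + 1 = 1.
  i=1: a_1=1, p_1 = 1*2 + 1 = 3, q_1 = 1*1 + 0 = 1.
  i=2: a_2=2, p_2 = 2*3 + 2 = 8, q_2 = 2*1 + 1 = 3.
  i=3: a_3=5, p_3 = 5*8 + 3 = 43, q_3 = 5*3 + 1 = 16.
  i=4: a_4=1, p_4 = 1*43 + 8 = 51, q_4 = 1*16 + 3 = 19.
  i=5: a_5=1, p_5 = 1*51 + 43 = 94, q_5 = 1*19 + 16 = 35.
q_5 = 35 > 24, so the last convergent with denominator <= 24 is p_4/q_4 = 51/19.
The closest fraction with denominator <= 24 is either p_4/q_4 or the intermediate fraction (k*p_4 + p_3)/(k*q_4 + q_3) with the largest k >= 1 whose denominator stays <= 24; these approach x as k grows, and every other convergent or intermediate fraction in range is farther away.
Largest k: floor((24 - q_3)/q_4) = floor((24 - 16)/19) = 0.
Since k = 0, no intermediate fraction beyond p_4/q_4 has denominator <= 24, so the convergent 51/19 is the closest (its error is |521*19 - 51*194|/(194*19) = 5/3686).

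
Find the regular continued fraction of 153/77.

Run the Euclidean algorithm on 153 and 77; the successive quotients are the partial quotients a_0, a_1, ... (each step inverts the fractional part left over by the previous one):
  153 = 1*77 + 76, so a_0 = 1.
  77 = 1*76 + 1, so a_1 = 1.
  76 = 76*1 + 0, so a_2 = 76.
The remainder reaches 0 after 3 divisions, so the expansion has 3 partial quotients, read off in order.

[1; 1, 76]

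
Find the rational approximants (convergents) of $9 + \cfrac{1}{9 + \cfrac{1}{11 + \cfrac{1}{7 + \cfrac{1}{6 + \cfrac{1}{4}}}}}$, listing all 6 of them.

9/1, 82/9, 911/100, 6459/709, 39665/4354, 165119/18125

Using the convergent recurrence p_i = a_i*p_{i-1} + p_{i-2}, q_i = a_i*q_{i-1} + q_{i-2} with p_{-2}=0, p_{-1}=1, q_{-2}=1, q_{-1}=0:
  i=0: a_0=9, p_0 = 9*1 + 0 = 9, q_0 = 9*0 + 1 = 1.
  i=1: a_1=9, p_1 = 9*9 + 1 = 82, q_1 = 9*1 + 0 = 9.
  i=2: a_2=11, p_2 = 11*82 + 9 = 911, q_2 = 11*9 + 1 = 100.
  i=3: a_3=7, p_3 = 7*911 + 82 = 6459, q_3 = 7*100 + 9 = 709.
  i=4: a_4=6, p_4 = 6*6459 + 911 = 39665, q_4 = 6*709 + 100 = 4354.
  i=5: a_5=4, p_5 = 4*39665 + 6459 = 165119, q_5 = 4*4354 + 709 = 18125.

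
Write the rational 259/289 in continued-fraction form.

[0; 1, 8, 1, 1, 1, 2, 1, 2]

Run the Euclidean algorithm on 259 and 289; the successive quotients are the partial quotients a_0, a_1, ... (each step inverts the fractional part left over by the previous one):
  259 = 0*289 + 259, so a_0 = 0.
  289 = 1*259 + 30, so a_1 = 1.
  259 = 8*30 + 19, so a_2 = 8.
  30 = 1*19 + 11, so a_3 = 1.
  19 = 1*11 + 8, so a_4 = 1.
  11 = 1*8 + 3, so a_5 = 1.
  8 = 2*3 + 2, so a_6 = 2.
  3 = 1*2 + 1, so a_7 = 1.
  2 = 2*1 + 0, so a_8 = 2.
The remainder reaches 0 after 9 divisions, so the expansion has 9 partial quotients, read off in order.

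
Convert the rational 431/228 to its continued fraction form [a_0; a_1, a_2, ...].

Run the Euclidean algorithm on 431 and 228; the successive quotients are the partial quotients a_0, a_1, ... (each step inverts the fractional part left over by the previous one):
  431 = 1*228 + 203, so a_0 = 1.
  228 = 1*203 + 25, so a_1 = 1.
  203 = 8*25 + 3, so a_2 = 8.
  25 = 8*3 + 1, so a_3 = 8.
  3 = 3*1 + 0, so a_4 = 3.
The remainder reaches 0 after 5 divisions, so the expansion has 5 partial quotients, read off in order.

[1; 1, 8, 8, 3]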